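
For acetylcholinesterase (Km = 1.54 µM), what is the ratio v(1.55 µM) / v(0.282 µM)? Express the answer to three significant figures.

3.24

The fractional saturations are [S]/(Km+[S]) = 0.282/1.822 = 0.1548 and 1.55/3.090 = 0.5016.
v₂/v₁ is just their ratio: 0.5016/0.1548 = 3.24.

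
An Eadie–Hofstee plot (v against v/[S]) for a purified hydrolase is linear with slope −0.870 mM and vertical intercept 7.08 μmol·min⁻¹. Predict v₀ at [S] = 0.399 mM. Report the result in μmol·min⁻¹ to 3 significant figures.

2.23 μmol·min⁻¹

In the Eadie–Hofstee form v = Vmax − Km·(v/[S]), the slope is −Km and the intercept is Vmax, so Km = 0.870 mM and Vmax = 7.08 μmol·min⁻¹.
v = 7.08 × 0.399/(0.870 + 0.399) = 2.23 μmol·min⁻¹.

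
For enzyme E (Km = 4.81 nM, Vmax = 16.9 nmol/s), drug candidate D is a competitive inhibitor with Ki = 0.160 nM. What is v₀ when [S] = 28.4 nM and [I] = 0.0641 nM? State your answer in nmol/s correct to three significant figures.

13.7 nmol/s

With α = 1 + [I]/Ki = 1 + 0.0641/0.160 = 1.401, the competitive rate law is v = Vmax[S] / (αKm + [S]).
v = 16.9×28.4 / (1.401×4.81 + 28.4) = 480.0/35.14 = 13.7 nmol/s.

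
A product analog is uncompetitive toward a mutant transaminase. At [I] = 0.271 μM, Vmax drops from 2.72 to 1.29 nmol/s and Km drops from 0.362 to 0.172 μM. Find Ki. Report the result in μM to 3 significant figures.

Uncompetitive: Vmax,app = Vmax/α (and Km,app = Km/α) with α = 1 + [I]/Ki.
α = Vmax/Vmax,app = 2.72/1.29 = 2.109.
Since α = 1 + [I]/Ki, [I]/Ki = 2.109 − 1 = 1.109 and Ki = 0.271/1.109 = 0.244 μM.

0.244 μM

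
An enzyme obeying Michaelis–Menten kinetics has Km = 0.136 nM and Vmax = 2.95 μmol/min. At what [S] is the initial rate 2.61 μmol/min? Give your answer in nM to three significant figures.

Rearranging v = Vmax[S]/(Km+[S]) gives [S] = Km·v/(Vmax − v).
[S] = 0.136 × 2.61 / (2.95 − 2.61) = 0.3550/0.3400 = 1.04 nM.

1.04 nM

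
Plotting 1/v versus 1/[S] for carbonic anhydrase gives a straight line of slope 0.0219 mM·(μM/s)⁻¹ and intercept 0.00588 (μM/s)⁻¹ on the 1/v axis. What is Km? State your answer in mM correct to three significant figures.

3.72 mM

y-intercept = 1/Vmax ⇒ Vmax = 170 μM/s; slope = Km/Vmax ⇒ Km = slope × Vmax.
Km = 0.0219 × 170 = 3.72 mM.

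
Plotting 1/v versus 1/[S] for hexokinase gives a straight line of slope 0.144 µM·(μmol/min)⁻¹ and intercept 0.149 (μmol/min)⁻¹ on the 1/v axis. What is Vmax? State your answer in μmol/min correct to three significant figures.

6.71 μmol/min

The y-intercept of a Lineweaver–Burk plot equals 1/Vmax, so Vmax = 1/0.149 = 6.71 μmol/min.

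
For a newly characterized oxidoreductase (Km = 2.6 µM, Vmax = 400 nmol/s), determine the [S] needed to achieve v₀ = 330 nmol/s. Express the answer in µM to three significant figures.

Rearranging v = Vmax[S]/(Km+[S]) gives [S] = Km·v/(Vmax − v).
[S] = 2.6 × 330 / (400 − 330) = 858.0/70.00 = 12.3 µM.

12.3 µM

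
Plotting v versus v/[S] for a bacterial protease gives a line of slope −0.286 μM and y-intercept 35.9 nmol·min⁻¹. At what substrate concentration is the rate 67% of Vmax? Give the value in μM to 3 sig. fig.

0.581 μM

The Eadie–Hofstee slope gives Km = 0.286 μM (slope = −Km).
v/Vmax = [S]/(Km+[S]) = 0.67 ⇒ [S] = Km·0.67/(1−0.67) = 0.286 × 2.030 = 0.581 μM.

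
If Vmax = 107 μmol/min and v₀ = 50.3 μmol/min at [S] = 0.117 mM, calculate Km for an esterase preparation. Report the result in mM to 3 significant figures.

0.132 mM

v/Vmax = 50.3/107 = 0.4701 = [S]/(Km+[S]).
So Km + [S] = [S]/0.4701 = 0.2489 mM, giving Km = 0.2489 − 0.117 = 0.132 mM.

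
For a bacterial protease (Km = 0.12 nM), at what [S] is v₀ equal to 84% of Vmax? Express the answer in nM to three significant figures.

0.630 nM

v/Vmax = [S]/(Km+[S]) = 0.84, so [S] = Km·0.84/(1 − 0.84) = 0.12 × 5.250.
[S] = 0.630 nM.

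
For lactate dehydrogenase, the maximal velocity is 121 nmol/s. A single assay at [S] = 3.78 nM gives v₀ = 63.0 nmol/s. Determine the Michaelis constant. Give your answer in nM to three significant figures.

From v = Vmax[S]/(Km+[S]), Km = [S](Vmax − v)/v.
Km = 3.78 × (121 − 63.0) / 63.0 = 219.2/63.0 = 3.48 nM.

3.48 nM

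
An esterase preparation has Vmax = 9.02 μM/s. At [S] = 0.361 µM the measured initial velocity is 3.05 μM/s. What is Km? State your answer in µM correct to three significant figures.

0.707 µM

From v = Vmax[S]/(Km+[S]), Km = [S](Vmax − v)/v.
Km = 0.361 × (9.02 − 3.05) / 3.05 = 2.155/3.05 = 0.707 µM.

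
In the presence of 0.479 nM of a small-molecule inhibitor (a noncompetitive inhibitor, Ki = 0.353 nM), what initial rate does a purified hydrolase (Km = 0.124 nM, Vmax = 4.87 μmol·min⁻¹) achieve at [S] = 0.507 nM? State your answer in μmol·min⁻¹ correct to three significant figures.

With α = 1 + [I]/Ki = 1 + 0.479/0.353 = 2.357, the noncompetitive rate law is v = (Vmax/α)·[S] / (Km + [S]).
v = (4.87/2.357)×0.507 / (0.124 + 0.507) = 1.048/0.6310 = 1.66 μmol·min⁻¹.

1.66 μmol·min⁻¹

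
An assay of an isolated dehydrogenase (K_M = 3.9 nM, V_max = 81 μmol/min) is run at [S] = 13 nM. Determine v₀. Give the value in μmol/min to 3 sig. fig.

62.3 μmol/min

v = Vmax·[S]/(Km + [S]) = 81 × 13 / (3.9 + 13)
  = 1053 / 16.90 = 62.3 μmol/min.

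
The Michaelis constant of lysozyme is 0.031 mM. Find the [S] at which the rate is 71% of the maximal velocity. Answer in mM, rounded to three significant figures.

v/Vmax = [S]/(Km+[S]) = 0.71, so [S] = Km·0.71/(1 − 0.71) = 0.031 × 2.448.
[S] = 0.0759 mM.

0.0759 mM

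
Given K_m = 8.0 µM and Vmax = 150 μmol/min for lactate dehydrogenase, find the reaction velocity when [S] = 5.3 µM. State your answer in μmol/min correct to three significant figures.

v = Vmax·[S]/(Km + [S]) = 150 × 5.3 / (8.0 + 5.3)
  = 795.0 / 13.30 = 59.8 μmol/min.

59.8 μmol/min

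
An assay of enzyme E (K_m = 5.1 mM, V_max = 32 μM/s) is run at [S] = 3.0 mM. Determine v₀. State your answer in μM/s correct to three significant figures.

11.9 μM/s

v = Vmax·[S]/(Km + [S]) = 32 × 3.0 / (5.1 + 3.0)
  = 96.00 / 8.100 = 11.9 μM/s.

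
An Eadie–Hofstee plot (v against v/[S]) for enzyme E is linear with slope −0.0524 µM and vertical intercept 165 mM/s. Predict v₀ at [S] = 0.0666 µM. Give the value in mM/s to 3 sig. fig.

92.3 mM/s

In the Eadie–Hofstee form v = Vmax − Km·(v/[S]), the slope is −Km and the intercept is Vmax, so Km = 0.0524 µM and Vmax = 165 mM/s.
v = 165 × 0.0666/(0.0524 + 0.0666) = 92.3 mM/s.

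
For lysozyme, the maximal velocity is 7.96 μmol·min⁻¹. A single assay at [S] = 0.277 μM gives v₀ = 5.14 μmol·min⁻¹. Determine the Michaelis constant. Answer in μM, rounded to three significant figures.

v/Vmax = 5.14/7.96 = 0.6457 = [S]/(Km+[S]).
So Km + [S] = [S]/0.6457 = 0.4290 μM, giving Km = 0.4290 − 0.277 = 0.152 μM.

0.152 μM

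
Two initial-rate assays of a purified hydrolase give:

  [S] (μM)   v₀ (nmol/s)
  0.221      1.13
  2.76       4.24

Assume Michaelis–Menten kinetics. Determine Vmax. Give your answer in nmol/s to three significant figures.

5.58 nmol/s

From v = Vmax[S]/(Km+[S]), each point gives Vmax = v(Km+[S])/[S].
Equating: 1.13(Km+0.221)/0.221 = 4.24(Km+2.76)/2.76.
5.113·Km + 1.13 = 1.536·Km + 4.24, so (5.113 − 1.536)·Km = 4.24 − 1.13.
Km = 3.110/3.577 = 0.869 μM; then Vmax = 1.13(0.869+0.221)/0.221 = 5.58 nmol/s.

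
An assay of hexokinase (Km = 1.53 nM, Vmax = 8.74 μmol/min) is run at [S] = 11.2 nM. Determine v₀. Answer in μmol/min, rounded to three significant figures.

7.69 μmol/min

[S]/(Km+[S]) = 11.2/12.73 = 0.8798, the fractional saturation.
v = 0.8798 × Vmax = 0.8798 × 8.74 = 7.69 μmol/min.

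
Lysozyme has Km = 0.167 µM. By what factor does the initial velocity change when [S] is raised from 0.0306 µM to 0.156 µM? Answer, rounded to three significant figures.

3.12

The fractional saturations are [S]/(Km+[S]) = 0.0306/0.1976 = 0.1549 and 0.156/0.3230 = 0.4830.
v₂/v₁ is just their ratio: 0.4830/0.1549 = 3.12.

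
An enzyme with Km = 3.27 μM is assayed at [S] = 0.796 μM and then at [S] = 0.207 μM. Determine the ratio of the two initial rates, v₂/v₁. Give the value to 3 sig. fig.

The fractional saturations are [S]/(Km+[S]) = 0.796/4.066 = 0.1958 and 0.207/3.477 = 0.05953.
v₂/v₁ is just their ratio: 0.05953/0.1958 = 0.304.

0.304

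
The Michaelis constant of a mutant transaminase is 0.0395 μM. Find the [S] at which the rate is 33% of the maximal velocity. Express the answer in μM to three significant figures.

0.0195 μM

v/Vmax = [S]/(Km+[S]) = 0.33, so [S] = Km·0.33/(1 − 0.33) = 0.0395 × 0.4925.
[S] = 0.0195 μM.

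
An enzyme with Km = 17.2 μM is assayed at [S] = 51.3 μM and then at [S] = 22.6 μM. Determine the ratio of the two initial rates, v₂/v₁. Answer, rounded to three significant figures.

The fractional saturations are [S]/(Km+[S]) = 51.3/68.50 = 0.7489 and 22.6/39.80 = 0.5678.
v₂/v₁ is just their ratio: 0.5678/0.7489 = 0.758.

0.758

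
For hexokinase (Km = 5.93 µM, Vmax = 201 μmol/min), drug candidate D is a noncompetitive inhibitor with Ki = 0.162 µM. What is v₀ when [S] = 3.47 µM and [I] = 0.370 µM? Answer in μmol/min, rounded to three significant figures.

α = 1 + [I]/Ki = 1 + 0.370/0.162 = 3.284.
For a noncompetitive inhibitor, Vmax is reduced to Vmax/α while Km is unchanged: Km,app = 5.93 µM, Vmax,app = 61.2 μmol/min.
v = Vmax,app·[S]/(Km,app + [S]) = 61.2 × 3.47/(5.93 + 3.47) = 22.6 μmol/min.

22.6 μmol/min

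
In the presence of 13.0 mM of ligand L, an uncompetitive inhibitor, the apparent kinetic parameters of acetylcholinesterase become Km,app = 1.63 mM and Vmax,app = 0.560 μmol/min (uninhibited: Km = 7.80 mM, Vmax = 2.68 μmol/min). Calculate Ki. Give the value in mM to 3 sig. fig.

3.43 mM

Uncompetitive: Vmax,app = Vmax/α (and Km,app = Km/α) with α = 1 + [I]/Ki.
α = Vmax/Vmax,app = 2.68/0.560 = 4.786.
Since α = 1 + [I]/Ki, [I]/Ki = 4.786 − 1 = 3.786 and Ki = 13.0/3.786 = 3.43 mM.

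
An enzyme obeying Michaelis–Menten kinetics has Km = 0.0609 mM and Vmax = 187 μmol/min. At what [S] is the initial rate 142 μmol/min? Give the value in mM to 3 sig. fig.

The required fractional saturation is v/Vmax = 142/187 = 0.7594.
Then [S]/(Km+[S]) = 0.7594 ⇒ [S] = 0.0609 × 0.7594/(1 − 0.7594) = 0.192 mM.

0.192 mM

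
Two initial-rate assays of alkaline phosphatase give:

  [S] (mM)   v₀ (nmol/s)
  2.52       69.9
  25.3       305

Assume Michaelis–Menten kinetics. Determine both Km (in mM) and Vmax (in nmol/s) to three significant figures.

Km = 15.0 mM; Vmax = 486 nmol/s

From v = Vmax[S]/(Km+[S]), each point gives Vmax = v(Km+[S])/[S].
Equating: 69.9(Km+2.52)/2.52 = 305(Km+25.3)/25.3.
27.74·Km + 69.9 = 12.06·Km + 305, so (27.74 − 12.06)·Km = 305 − 69.9.
Km = 235.1/15.68 = 15.0 mM; then Vmax = 69.9(15.0+2.52)/2.52 = 486 nmol/s.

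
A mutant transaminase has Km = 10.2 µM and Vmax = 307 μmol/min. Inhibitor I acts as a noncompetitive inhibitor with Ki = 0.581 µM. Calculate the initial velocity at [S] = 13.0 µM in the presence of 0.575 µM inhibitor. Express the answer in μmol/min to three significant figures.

86.5 μmol/min

With α = 1 + [I]/Ki = 1 + 0.575/0.581 = 1.990, the noncompetitive rate law is v = (Vmax/α)·[S] / (Km + [S]).
v = (307/1.990)×13.0 / (10.2 + 13.0) = 2006/23.20 = 86.5 μmol/min.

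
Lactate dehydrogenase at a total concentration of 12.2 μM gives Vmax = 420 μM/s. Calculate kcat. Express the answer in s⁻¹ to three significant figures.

34.4 s⁻¹

kcat = Vmax/[E]total = 420 μM/s / 12.2 μM = 34.4 s⁻¹.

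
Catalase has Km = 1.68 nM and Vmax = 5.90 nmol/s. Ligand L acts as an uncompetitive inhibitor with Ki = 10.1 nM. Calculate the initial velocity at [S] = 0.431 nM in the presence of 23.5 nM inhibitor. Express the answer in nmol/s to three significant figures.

0.817 nmol/s

With α = 1 + [I]/Ki = 1 + 23.5/10.1 = 3.327, the uncompetitive rate law is v = (Vmax/α)·[S] / (Km/α + [S]).
v = (5.90/3.327)×0.431 / (1.68/3.327 + 0.431) = 0.7644/0.9360 = 0.817 nmol/s.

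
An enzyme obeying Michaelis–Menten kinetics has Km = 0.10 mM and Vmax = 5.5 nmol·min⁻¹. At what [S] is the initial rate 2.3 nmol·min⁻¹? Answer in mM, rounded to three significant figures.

0.0719 mM

Rearranging v = Vmax[S]/(Km+[S]) gives [S] = Km·v/(Vmax − v).
[S] = 0.10 × 2.3 / (5.5 − 2.3) = 0.2300/3.200 = 0.0719 mM.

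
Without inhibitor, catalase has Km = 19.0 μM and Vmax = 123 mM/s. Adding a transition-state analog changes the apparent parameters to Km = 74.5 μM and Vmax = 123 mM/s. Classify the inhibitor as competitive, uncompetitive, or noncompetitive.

competitive

Km increases (19.0 → 74.5 μM) while Vmax is unchanged — the hallmark of competitive inhibition.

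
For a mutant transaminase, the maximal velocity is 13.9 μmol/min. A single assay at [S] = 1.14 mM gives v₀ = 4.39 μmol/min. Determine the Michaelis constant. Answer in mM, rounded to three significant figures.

From v = Vmax[S]/(Km+[S]), Km = [S](Vmax − v)/v.
Km = 1.14 × (13.9 − 4.39) / 4.39 = 10.84/4.39 = 2.47 mM.

2.47 mM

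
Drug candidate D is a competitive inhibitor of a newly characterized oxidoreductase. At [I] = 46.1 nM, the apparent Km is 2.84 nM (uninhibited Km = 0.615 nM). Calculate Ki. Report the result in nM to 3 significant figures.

Competitive: Km,app = α·Km with α = 1 + [I]/Ki.
α = Km,app/Km = 2.84/0.615 = 4.618.
Ki = [I]/(α − 1) = 46.1/3.618 = 12.7 nM.

12.7 nM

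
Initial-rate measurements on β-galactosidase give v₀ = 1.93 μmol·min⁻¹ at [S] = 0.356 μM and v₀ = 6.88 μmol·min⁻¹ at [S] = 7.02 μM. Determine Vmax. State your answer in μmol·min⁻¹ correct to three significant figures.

7.97 μmol·min⁻¹

From v = Vmax[S]/(Km+[S]), each point gives Vmax = v(Km+[S])/[S].
Equating: 1.93(Km+0.356)/0.356 = 6.88(Km+7.02)/7.02.
5.421·Km + 1.93 = 0.9801·Km + 6.88, so (5.421 − 0.9801)·Km = 6.88 − 1.93.
Km = 4.950/4.441 = 1.11 μM; then Vmax = 1.93(1.11+0.356)/0.356 = 7.97 μmol·min⁻¹.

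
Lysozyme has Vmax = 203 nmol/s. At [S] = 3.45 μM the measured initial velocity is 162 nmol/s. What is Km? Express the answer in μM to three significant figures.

From v = Vmax[S]/(Km+[S]), Km = [S](Vmax − v)/v.
Km = 3.45 × (203 − 162) / 162 = 141.5/162 = 0.873 μM.

0.873 μM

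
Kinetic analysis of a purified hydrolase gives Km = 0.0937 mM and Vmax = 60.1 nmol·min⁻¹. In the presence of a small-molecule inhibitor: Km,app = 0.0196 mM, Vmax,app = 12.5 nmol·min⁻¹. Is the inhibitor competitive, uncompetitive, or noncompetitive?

uncompetitive

Both Km and Vmax decrease by the same factor (~4.79-fold) — characteristic of uncompetitive inhibition.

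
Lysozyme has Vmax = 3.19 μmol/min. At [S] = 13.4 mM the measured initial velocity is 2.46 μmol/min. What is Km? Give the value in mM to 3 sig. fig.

3.98 mM

v/Vmax = 2.46/3.19 = 0.7712 = [S]/(Km+[S]).
So Km + [S] = [S]/0.7712 = 17.38 mM, giving Km = 17.38 − 13.4 = 3.98 mM.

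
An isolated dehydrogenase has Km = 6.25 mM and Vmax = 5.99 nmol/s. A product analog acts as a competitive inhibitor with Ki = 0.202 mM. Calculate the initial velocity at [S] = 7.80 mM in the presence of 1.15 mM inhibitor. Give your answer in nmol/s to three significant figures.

α = 1 + [I]/Ki = 1 + 1.15/0.202 = 6.693.
For a competitive inhibitor, Vmax is unchanged and the apparent Km becomes α·Km: Km,app = 41.8 mM, Vmax,app = 5.99 nmol/s.
v = Vmax,app·[S]/(Km,app + [S]) = 5.99 × 7.80/(41.8 + 7.80) = 0.941 nmol/s.

0.941 nmol/s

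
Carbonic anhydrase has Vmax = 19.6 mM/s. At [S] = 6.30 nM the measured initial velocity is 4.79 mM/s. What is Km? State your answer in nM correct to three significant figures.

19.5 nM

From v = Vmax[S]/(Km+[S]), Km = [S](Vmax − v)/v.
Km = 6.30 × (19.6 − 4.79) / 4.79 = 93.30/4.79 = 19.5 nM.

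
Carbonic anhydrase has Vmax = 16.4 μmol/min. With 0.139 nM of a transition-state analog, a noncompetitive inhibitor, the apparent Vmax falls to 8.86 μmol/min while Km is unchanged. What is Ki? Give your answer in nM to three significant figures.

0.163 nM

Noncompetitive: Vmax,app = Vmax/α with α = 1 + [I]/Ki.
α = Vmax/Vmax,app = 16.4/8.86 = 1.851.
Ki = [I]/(α − 1) = 0.139/0.8510 = 0.163 nM.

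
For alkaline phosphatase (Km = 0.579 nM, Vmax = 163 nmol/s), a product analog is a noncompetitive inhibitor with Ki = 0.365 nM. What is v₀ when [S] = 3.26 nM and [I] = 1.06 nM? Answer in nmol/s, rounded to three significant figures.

With α = 1 + [I]/Ki = 1 + 1.06/0.365 = 3.904, the noncompetitive rate law is v = (Vmax/α)·[S] / (Km + [S]).
v = (163/3.904)×3.26 / (0.579 + 3.26) = 136.1/3.839 = 35.5 nmol/s.

35.5 nmol/s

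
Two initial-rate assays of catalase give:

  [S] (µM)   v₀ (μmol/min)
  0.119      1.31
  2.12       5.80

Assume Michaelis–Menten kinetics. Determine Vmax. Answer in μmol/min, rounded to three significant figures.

7.28 μmol/min

From v = Vmax[S]/(Km+[S]), each point gives Vmax = v(Km+[S])/[S].
Equating: 1.31(Km+0.119)/0.119 = 5.80(Km+2.12)/2.12.
11.01·Km + 1.31 = 2.736·Km + 5.80, so (11.01 − 2.736)·Km = 5.80 − 1.31.
Km = 4.490/8.273 = 0.543 µM; then Vmax = 1.31(0.543+0.119)/0.119 = 7.28 μmol/min.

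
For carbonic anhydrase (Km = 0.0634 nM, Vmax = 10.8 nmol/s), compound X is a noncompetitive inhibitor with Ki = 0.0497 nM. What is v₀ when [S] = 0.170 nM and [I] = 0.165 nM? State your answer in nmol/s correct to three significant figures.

1.82 nmol/s

α = 1 + [I]/Ki = 1 + 0.165/0.0497 = 4.320.
For a noncompetitive inhibitor, Vmax is reduced to Vmax/α while Km is unchanged: Km,app = 0.0634 nM, Vmax,app = 2.50 nmol/s.
v = Vmax,app·[S]/(Km,app + [S]) = 2.50 × 0.170/(0.0634 + 0.170) = 1.82 nmol/s.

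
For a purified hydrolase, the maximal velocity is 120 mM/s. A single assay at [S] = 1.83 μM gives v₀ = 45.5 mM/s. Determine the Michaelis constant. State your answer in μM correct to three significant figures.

3.00 μM

From v = Vmax[S]/(Km+[S]), Km = [S](Vmax − v)/v.
Km = 1.83 × (120 − 45.5) / 45.5 = 136.3/45.5 = 3.00 μM.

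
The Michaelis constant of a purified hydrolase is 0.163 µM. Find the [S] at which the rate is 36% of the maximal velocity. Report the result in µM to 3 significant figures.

0.0917 µM

v/Vmax = [S]/(Km+[S]) = 0.36, so [S] = Km·0.36/(1 − 0.36) = 0.163 × 0.5625.
[S] = 0.0917 µM.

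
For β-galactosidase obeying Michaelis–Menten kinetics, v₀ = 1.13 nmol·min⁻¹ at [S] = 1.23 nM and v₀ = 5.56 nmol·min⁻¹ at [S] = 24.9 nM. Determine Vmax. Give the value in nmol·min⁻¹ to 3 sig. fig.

6.98 nmol·min⁻¹

From v = Vmax[S]/(Km+[S]), each point gives Vmax = v(Km+[S])/[S].
Equating: 1.13(Km+1.23)/1.23 = 5.56(Km+24.9)/24.9.
0.9187·Km + 1.13 = 0.2233·Km + 5.56, so (0.9187 − 0.2233)·Km = 5.56 − 1.13.
Km = 4.430/0.6954 = 6.37 nM; then Vmax = 1.13(6.37+1.23)/1.23 = 6.98 nmol·min⁻¹.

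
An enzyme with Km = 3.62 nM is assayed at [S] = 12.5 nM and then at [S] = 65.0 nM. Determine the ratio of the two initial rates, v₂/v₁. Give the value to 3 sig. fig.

1.22

Since Vmax cancels, v₂/v₁ = [S]₂(Km+[S]₁) / [S]₁(Km+[S]₂).
= 65.0×(3.62+12.5) / (12.5×(3.62+65.0)) = 1048/857.8 = 1.22.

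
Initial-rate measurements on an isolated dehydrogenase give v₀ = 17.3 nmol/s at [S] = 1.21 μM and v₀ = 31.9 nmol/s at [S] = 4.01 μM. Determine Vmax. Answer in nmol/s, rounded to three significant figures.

From v = Vmax[S]/(Km+[S]), each point gives Vmax = v(Km+[S])/[S].
Equating: 17.3(Km+1.21)/1.21 = 31.9(Km+4.01)/4.01.
14.30·Km + 17.3 = 7.955·Km + 31.9, so (14.30 − 7.955)·Km = 31.9 − 17.3.
Km = 14.60/6.342 = 2.30 μM; then Vmax = 17.3(2.30+1.21)/1.21 = 50.2 nmol/s.

50.2 nmol/s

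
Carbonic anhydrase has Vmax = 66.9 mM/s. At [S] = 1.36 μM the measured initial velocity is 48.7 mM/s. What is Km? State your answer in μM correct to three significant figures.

0.508 μM

From v = Vmax[S]/(Km+[S]), Km = [S](Vmax − v)/v.
Km = 1.36 × (66.9 − 48.7) / 48.7 = 24.75/48.7 = 0.508 μM.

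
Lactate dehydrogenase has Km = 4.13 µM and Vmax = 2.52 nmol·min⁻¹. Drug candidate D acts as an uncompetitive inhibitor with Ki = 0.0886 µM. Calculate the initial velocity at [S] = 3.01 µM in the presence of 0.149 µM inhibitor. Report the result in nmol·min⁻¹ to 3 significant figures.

α = 1 + [I]/Ki = 1 + 0.149/0.0886 = 2.682.
For an uncompetitive inhibitor, both parameters are divided by α, giving Vmax/α and Km/α: Km,app = 1.54 µM, Vmax,app = 0.940 nmol·min⁻¹.
v = Vmax,app·[S]/(Km,app + [S]) = 0.940 × 3.01/(1.54 + 3.01) = 0.622 nmol·min⁻¹.

0.622 nmol·min⁻¹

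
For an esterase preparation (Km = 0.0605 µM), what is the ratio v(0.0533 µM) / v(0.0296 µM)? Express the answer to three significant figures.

Since Vmax cancels, v₂/v₁ = [S]₂(Km+[S]₁) / [S]₁(Km+[S]₂).
= 0.0533×(0.0605+0.0296) / (0.0296×(0.0605+0.0533)) = 0.004802/0.003368 = 1.43.

1.43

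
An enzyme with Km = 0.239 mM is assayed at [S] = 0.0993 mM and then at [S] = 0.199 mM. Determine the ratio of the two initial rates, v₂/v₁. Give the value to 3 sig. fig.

The fractional saturations are [S]/(Km+[S]) = 0.0993/0.3383 = 0.2935 and 0.199/0.4380 = 0.4543.
v₂/v₁ is just their ratio: 0.4543/0.2935 = 1.55.

1.55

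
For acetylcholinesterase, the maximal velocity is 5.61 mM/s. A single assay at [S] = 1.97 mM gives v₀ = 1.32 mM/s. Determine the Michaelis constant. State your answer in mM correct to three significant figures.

6.40 mM

From v = Vmax[S]/(Km+[S]), Km = [S](Vmax − v)/v.
Km = 1.97 × (5.61 − 1.32) / 1.32 = 8.451/1.32 = 6.40 mM.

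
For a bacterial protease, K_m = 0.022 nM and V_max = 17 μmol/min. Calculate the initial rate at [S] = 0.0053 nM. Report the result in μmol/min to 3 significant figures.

3.30 μmol/min

v = Vmax·[S]/(Km + [S]) = 17 × 0.0053 / (0.022 + 0.0053)
  = 0.09010 / 0.02730 = 3.30 μmol/min.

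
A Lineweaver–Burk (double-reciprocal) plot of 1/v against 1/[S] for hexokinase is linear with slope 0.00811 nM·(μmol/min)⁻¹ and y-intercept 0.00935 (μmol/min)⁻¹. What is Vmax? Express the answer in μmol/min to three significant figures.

107 μmol/min

The y-intercept of a Lineweaver–Burk plot equals 1/Vmax, so Vmax = 1/0.00935 = 107 μmol/min.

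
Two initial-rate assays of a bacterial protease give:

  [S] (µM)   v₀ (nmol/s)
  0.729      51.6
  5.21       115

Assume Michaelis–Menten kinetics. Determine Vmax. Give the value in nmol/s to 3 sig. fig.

From v = Vmax[S]/(Km+[S]), each point gives Vmax = v(Km+[S])/[S].
Equating: 51.6(Km+0.729)/0.729 = 115(Km+5.21)/5.21.
70.78·Km + 51.6 = 22.07·Km + 115, so (70.78 − 22.07)·Km = 115 − 51.6.
Km = 63.40/48.71 = 1.30 µM; then Vmax = 51.6(1.30+0.729)/0.729 = 144 nmol/s.

144 nmol/s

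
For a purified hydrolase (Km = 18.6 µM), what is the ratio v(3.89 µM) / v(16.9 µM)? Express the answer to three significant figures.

0.363

Since Vmax cancels, v₂/v₁ = [S]₂(Km+[S]₁) / [S]₁(Km+[S]₂).
= 3.89×(18.6+16.9) / (16.9×(18.6+3.89)) = 138.1/380.1 = 0.363.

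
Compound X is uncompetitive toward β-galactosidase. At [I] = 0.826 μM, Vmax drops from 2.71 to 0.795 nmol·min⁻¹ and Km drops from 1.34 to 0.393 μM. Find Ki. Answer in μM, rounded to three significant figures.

Uncompetitive: Vmax,app = Vmax/α (and Km,app = Km/α) with α = 1 + [I]/Ki.
α = Vmax/Vmax,app = 2.71/0.795 = 3.409.
Since α = 1 + [I]/Ki, [I]/Ki = 3.409 − 1 = 2.409 and Ki = 0.826/2.409 = 0.343 μM.

0.343 μM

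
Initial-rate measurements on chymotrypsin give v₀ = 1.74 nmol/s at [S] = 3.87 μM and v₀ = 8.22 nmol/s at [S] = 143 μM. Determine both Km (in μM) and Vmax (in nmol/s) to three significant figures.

Km = 16.5 μM; Vmax = 9.17 nmol/s

In reciprocal form, 1/v = (Km/Vmax)·(1/[S]) + 1/Vmax. The two points give (1/[S], 1/v) = (0.2584, 0.5747) and (0.006993, 0.1217).
Slope = (0.5747 − 0.1217)/(0.2584 − 0.006993) = 1.802; intercept = 0.5747 − 1.802×0.2584 = 0.1091.
Vmax = 1/intercept = 9.17 nmol/s; Km = slope × Vmax = 1.802 × 9.17 = 16.5 μM.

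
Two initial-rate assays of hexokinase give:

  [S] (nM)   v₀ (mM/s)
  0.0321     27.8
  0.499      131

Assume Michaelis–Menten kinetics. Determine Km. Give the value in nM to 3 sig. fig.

From v = Vmax[S]/(Km+[S]), each point gives Vmax = v(Km+[S])/[S].
Equating: 27.8(Km+0.0321)/0.0321 = 131(Km+0.499)/0.499.
866.0·Km + 27.8 = 262.5·Km + 131, so (866.0 − 262.5)·Km = 131 − 27.8.
Km = 103.2/603.5 = 0.171 nM; then Vmax = 27.8(0.171+0.0321)/0.0321 = 176 mM/s.

0.171 nM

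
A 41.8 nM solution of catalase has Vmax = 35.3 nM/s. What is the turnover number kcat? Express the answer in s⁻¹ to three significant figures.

0.844 s⁻¹

kcat = Vmax/[E]total = 35.3 nM/s / 41.8 nM = 0.844 s⁻¹.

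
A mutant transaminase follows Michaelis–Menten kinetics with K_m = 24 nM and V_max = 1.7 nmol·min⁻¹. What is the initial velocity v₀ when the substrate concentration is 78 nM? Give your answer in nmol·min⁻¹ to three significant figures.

1.30 nmol·min⁻¹

v = Vmax·[S]/(Km + [S]) = 1.7 × 78 / (24 + 78)
  = 132.6 / 102.0 = 1.30 nmol·min⁻¹.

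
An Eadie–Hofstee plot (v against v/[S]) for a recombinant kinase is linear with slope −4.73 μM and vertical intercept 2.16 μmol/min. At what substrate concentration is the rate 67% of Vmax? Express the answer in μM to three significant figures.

9.60 μM

The Eadie–Hofstee slope gives Km = 4.73 μM (slope = −Km).
v/Vmax = [S]/(Km+[S]) = 0.67 ⇒ [S] = Km·0.67/(1−0.67) = 4.73 × 2.030 = 9.60 μM.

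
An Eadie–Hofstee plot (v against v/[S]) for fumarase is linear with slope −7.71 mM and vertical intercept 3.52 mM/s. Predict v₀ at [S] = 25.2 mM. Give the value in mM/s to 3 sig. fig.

In the Eadie–Hofstee form v = Vmax − Km·(v/[S]), the slope is −Km and the intercept is Vmax, so Km = 7.71 mM and Vmax = 3.52 mM/s.
v = 3.52 × 25.2/(7.71 + 25.2) = 2.70 mM/s.

2.70 mM/s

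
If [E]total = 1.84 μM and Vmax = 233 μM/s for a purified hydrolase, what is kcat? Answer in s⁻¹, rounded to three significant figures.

127 s⁻¹

kcat = Vmax/[E]total = 233 μM/s / 1.84 μM = 127 s⁻¹.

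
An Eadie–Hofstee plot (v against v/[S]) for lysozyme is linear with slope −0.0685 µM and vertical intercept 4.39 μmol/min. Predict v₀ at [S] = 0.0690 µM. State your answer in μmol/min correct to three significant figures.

In the Eadie–Hofstee form v = Vmax − Km·(v/[S]), the slope is −Km and the intercept is Vmax, so Km = 0.0685 µM and Vmax = 4.39 μmol/min.
v = 4.39 × 0.0690/(0.0685 + 0.0690) = 2.20 μmol/min.

2.20 μmol/min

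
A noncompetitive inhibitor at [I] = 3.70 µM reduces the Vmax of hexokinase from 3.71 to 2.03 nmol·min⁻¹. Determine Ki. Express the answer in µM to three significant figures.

4.47 µM

Noncompetitive: Vmax,app = Vmax/α with α = 1 + [I]/Ki.
α = Vmax/Vmax,app = 3.71/2.03 = 1.828.
Ki = [I]/(α − 1) = 3.70/0.8276 = 4.47 µM.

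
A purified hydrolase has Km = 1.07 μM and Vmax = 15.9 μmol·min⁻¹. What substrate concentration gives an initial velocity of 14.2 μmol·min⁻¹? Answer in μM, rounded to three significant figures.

8.94 μM

The required fractional saturation is v/Vmax = 14.2/15.9 = 0.8931.
Then [S]/(Km+[S]) = 0.8931 ⇒ [S] = 1.07 × 0.8931/(1 − 0.8931) = 8.94 μM.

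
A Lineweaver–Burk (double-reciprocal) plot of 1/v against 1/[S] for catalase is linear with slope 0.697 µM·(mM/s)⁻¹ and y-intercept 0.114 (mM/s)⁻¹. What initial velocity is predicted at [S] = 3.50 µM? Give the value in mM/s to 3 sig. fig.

3.19 mM/s

The y-intercept is 1/Vmax, so Vmax = 1/0.114 = 8.77 mM/s.
The slope is Km/Vmax, so Km = 0.697 × 8.77 = 6.11 µM.
Then v = 8.77 × 3.50/(6.11 + 3.50) = 3.19 mM/s.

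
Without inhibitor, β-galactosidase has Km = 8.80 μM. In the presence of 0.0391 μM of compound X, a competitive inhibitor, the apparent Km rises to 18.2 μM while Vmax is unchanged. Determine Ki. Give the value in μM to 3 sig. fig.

0.0366 μM

Competitive: Km,app = α·Km with α = 1 + [I]/Ki.
α = Km,app/Km = 18.2/8.80 = 2.068.
Ki = [I]/(α − 1) = 0.0391/1.068 = 0.0366 μM.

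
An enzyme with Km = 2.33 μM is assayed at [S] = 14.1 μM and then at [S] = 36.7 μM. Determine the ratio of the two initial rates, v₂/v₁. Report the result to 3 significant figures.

Since Vmax cancels, v₂/v₁ = [S]₂(Km+[S]₁) / [S]₁(Km+[S]₂).
= 36.7×(2.33+14.1) / (14.1×(2.33+36.7)) = 603.0/550.3 = 1.10.

1.10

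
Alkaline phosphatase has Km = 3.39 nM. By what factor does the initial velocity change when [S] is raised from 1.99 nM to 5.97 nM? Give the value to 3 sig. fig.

Since Vmax cancels, v₂/v₁ = [S]₂(Km+[S]₁) / [S]₁(Km+[S]₂).
= 5.97×(3.39+1.99) / (1.99×(3.39+5.97)) = 32.12/18.63 = 1.72.

1.72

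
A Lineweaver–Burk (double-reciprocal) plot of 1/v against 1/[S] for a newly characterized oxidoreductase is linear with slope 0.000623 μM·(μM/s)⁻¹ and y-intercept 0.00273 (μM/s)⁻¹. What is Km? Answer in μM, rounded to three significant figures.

0.228 μM

y-intercept = 1/Vmax ⇒ Vmax = 366 μM/s; slope = Km/Vmax ⇒ Km = slope × Vmax.
Km = 0.000623 × 366 = 0.228 μM.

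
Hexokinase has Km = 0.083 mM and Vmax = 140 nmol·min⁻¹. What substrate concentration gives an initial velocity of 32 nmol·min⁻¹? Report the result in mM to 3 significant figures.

0.0246 mM

Rearranging v = Vmax[S]/(Km+[S]) gives [S] = Km·v/(Vmax − v).
[S] = 0.083 × 32 / (140 − 32) = 2.656/108.0 = 0.0246 mM.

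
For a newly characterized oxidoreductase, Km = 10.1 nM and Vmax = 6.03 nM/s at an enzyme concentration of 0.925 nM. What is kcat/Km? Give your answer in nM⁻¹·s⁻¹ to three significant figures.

0.645 nM⁻¹·s⁻¹

kcat = Vmax/[E]total = 6.03/0.925 = 6.52 s⁻¹.
kcat/Km = 6.52/10.1 = 0.645 nM⁻¹·s⁻¹.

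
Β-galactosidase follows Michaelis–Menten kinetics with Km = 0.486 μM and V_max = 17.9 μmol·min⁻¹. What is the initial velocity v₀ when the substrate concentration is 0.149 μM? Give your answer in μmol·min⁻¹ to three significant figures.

4.20 μmol·min⁻¹

[S]/(Km+[S]) = 0.149/0.6350 = 0.2346, the fractional saturation.
v = 0.2346 × Vmax = 0.2346 × 17.9 = 4.20 μmol·min⁻¹.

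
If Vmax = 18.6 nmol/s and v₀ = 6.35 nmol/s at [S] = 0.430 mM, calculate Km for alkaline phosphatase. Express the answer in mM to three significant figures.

From v = Vmax[S]/(Km+[S]), Km = [S](Vmax − v)/v.
Km = 0.430 × (18.6 − 6.35) / 6.35 = 5.268/6.35 = 0.830 mM.

0.830 mM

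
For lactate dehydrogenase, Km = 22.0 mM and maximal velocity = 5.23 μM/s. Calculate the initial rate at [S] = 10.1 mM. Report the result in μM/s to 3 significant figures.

1.65 μM/s

v = Vmax·[S]/(Km + [S]) = 5.23 × 10.1 / (22.0 + 10.1)
  = 52.82 / 32.10 = 1.65 μM/s.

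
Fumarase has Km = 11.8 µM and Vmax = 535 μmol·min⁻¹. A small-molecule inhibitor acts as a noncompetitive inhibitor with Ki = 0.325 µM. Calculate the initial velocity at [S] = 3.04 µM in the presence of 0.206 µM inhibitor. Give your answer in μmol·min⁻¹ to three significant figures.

With α = 1 + [I]/Ki = 1 + 0.206/0.325 = 1.634, the noncompetitive rate law is v = (Vmax/α)·[S] / (Km + [S]).
v = (535/1.634)×3.04 / (11.8 + 3.04) = 995.4/14.84 = 67.1 μmol·min⁻¹.

67.1 μmol·min⁻¹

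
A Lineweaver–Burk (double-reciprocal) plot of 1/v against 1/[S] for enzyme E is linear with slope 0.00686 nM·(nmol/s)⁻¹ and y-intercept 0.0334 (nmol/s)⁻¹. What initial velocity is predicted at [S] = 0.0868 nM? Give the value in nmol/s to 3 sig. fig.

8.89 nmol/s

The y-intercept is 1/Vmax, so Vmax = 1/0.0334 = 29.9 nmol/s.
The slope is Km/Vmax, so Km = 0.00686 × 29.9 = 0.205 nM.
Then v = 29.9 × 0.0868/(0.205 + 0.0868) = 8.89 nmol/s.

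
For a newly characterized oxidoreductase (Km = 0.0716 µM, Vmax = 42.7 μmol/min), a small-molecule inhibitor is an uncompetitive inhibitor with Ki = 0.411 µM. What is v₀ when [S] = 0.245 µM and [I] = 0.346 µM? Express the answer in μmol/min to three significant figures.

20.0 μmol/min

α = 1 + [I]/Ki = 1 + 0.346/0.411 = 1.842.
For an uncompetitive inhibitor, both parameters are divided by α, giving Vmax/α and Km/α: Km,app = 0.0389 µM, Vmax,app = 23.2 μmol/min.
v = Vmax,app·[S]/(Km,app + [S]) = 23.2 × 0.245/(0.0389 + 0.245) = 20.0 μmol/min.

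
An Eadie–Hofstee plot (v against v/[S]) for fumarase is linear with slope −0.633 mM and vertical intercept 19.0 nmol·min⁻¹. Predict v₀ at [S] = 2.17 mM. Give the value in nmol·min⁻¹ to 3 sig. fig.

In the Eadie–Hofstee form v = Vmax − Km·(v/[S]), the slope is −Km and the intercept is Vmax, so Km = 0.633 mM and Vmax = 19.0 nmol·min⁻¹.
v = 19.0 × 2.17/(0.633 + 2.17) = 14.7 nmol·min⁻¹.

14.7 nmol·min⁻¹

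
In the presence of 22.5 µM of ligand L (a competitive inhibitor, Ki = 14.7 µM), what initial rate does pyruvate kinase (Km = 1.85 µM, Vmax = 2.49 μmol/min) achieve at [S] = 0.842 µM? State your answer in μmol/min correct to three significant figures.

0.380 μmol/min

With α = 1 + [I]/Ki = 1 + 22.5/14.7 = 2.531, the competitive rate law is v = Vmax[S] / (αKm + [S]).
v = 2.49×0.842 / (2.531×1.85 + 0.842) = 2.097/5.524 = 0.380 μmol/min.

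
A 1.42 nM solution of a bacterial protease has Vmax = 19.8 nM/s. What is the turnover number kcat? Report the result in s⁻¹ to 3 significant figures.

13.9 s⁻¹

kcat = Vmax/[E]total = 19.8 nM/s / 1.42 nM = 13.9 s⁻¹.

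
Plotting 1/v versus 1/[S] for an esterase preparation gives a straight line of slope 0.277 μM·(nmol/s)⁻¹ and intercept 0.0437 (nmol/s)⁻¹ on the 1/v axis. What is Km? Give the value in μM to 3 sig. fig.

y-intercept = 1/Vmax ⇒ Vmax = 22.9 nmol/s; slope = Km/Vmax ⇒ Km = slope × Vmax.
Km = 0.277 × 22.9 = 6.34 μM.

6.34 μM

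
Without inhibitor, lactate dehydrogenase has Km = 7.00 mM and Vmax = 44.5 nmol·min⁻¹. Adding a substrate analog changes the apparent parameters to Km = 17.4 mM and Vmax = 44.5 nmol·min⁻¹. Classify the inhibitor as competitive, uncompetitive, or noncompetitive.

Km increases (7.00 → 17.4 mM) while Vmax is unchanged — the hallmark of competitive inhibition.

competitive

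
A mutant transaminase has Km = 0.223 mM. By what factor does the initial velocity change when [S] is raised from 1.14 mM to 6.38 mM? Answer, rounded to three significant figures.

The fractional saturations are [S]/(Km+[S]) = 1.14/1.363 = 0.8364 and 6.38/6.603 = 0.9662.
v₂/v₁ is just their ratio: 0.9662/0.8364 = 1.16.

1.16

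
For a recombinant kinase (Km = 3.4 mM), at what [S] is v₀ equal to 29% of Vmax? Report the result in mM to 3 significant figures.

1.39 mM

v/Vmax = [S]/(Km+[S]) = 0.29, so [S] = Km·0.29/(1 − 0.29) = 3.4 × 0.4085.
[S] = 1.39 mM.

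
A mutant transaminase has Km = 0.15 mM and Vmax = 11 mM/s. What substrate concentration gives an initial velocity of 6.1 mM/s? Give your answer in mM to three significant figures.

0.187 mM

Rearranging v = Vmax[S]/(Km+[S]) gives [S] = Km·v/(Vmax − v).
[S] = 0.15 × 6.1 / (11 − 6.1) = 0.9150/4.900 = 0.187 mM.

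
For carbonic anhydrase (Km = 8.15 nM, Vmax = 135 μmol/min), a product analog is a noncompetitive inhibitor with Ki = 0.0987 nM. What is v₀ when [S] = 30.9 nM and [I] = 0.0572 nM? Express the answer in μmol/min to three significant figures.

67.6 μmol/min

α = 1 + [I]/Ki = 1 + 0.0572/0.0987 = 1.580.
For a noncompetitive inhibitor, Vmax is reduced to Vmax/α while Km is unchanged: Km,app = 8.15 nM, Vmax,app = 85.5 μmol/min.
v = Vmax,app·[S]/(Km,app + [S]) = 85.5 × 30.9/(8.15 + 30.9) = 67.6 μmol/min.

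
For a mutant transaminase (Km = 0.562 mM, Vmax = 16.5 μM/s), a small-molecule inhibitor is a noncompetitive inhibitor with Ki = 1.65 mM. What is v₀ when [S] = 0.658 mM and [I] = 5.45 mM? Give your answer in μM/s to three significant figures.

α = 1 + [I]/Ki = 1 + 5.45/1.65 = 4.303.
For a noncompetitive inhibitor, Vmax is reduced to Vmax/α while Km is unchanged: Km,app = 0.562 mM, Vmax,app = 3.83 μM/s.
v = Vmax,app·[S]/(Km,app + [S]) = 3.83 × 0.658/(0.562 + 0.658) = 2.07 μM/s.

2.07 μM/s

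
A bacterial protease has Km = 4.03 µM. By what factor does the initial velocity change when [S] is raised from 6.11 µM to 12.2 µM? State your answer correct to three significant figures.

1.25

The fractional saturations are [S]/(Km+[S]) = 6.11/10.14 = 0.6026 and 12.2/16.23 = 0.7517.
v₂/v₁ is just their ratio: 0.7517/0.6026 = 1.25.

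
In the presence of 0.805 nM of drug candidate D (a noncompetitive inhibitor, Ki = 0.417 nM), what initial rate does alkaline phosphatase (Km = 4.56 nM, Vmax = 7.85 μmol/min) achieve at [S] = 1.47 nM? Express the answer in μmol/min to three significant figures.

0.653 μmol/min

With α = 1 + [I]/Ki = 1 + 0.805/0.417 = 2.930, the noncompetitive rate law is v = (Vmax/α)·[S] / (Km + [S]).
v = (7.85/2.930)×1.47 / (4.56 + 1.47) = 3.938/6.030 = 0.653 μmol/min.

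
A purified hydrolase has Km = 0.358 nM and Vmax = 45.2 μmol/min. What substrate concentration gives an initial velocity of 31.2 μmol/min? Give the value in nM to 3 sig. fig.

Rearranging v = Vmax[S]/(Km+[S]) gives [S] = Km·v/(Vmax − v).
[S] = 0.358 × 31.2 / (45.2 − 31.2) = 11.17/14.00 = 0.798 nM.

0.798 nM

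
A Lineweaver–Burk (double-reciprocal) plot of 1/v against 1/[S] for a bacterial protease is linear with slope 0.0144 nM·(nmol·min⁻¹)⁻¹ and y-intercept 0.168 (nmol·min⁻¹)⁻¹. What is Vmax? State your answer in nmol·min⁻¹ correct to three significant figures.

The y-intercept of a Lineweaver–Burk plot equals 1/Vmax, so Vmax = 1/0.168 = 5.95 nmol·min⁻¹.

5.95 nmol·min⁻¹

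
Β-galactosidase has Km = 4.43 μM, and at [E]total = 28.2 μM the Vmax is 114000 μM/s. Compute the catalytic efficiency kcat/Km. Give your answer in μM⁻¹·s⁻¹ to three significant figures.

kcat = Vmax/[E]total = 114000/28.2 = 4040 s⁻¹.
kcat/Km = 4040/4.43 = 913 μM⁻¹·s⁻¹.

913 μM⁻¹·s⁻¹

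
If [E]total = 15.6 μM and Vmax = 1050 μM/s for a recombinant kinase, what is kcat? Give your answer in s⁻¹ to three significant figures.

kcat = Vmax/[E]total = 1050 μM/s / 15.6 μM = 67.3 s⁻¹.

67.3 s⁻¹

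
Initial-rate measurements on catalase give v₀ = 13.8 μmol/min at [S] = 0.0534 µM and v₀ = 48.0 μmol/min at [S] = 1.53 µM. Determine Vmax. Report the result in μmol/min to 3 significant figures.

From v = Vmax[S]/(Km+[S]), each point gives Vmax = v(Km+[S])/[S].
Equating: 13.8(Km+0.0534)/0.0534 = 48.0(Km+1.53)/1.53.
258.4·Km + 13.8 = 31.37·Km + 48.0, so (258.4 − 31.37)·Km = 48.0 − 13.8.
Km = 34.20/227.1 = 0.151 µM; then Vmax = 13.8(0.151+0.0534)/0.0534 = 52.7 μmol/min.

52.7 μmol/min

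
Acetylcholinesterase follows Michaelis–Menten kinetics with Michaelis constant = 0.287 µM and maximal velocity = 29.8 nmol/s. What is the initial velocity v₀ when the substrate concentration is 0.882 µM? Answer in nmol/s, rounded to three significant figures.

v = Vmax·[S]/(Km + [S]) = 29.8 × 0.882 / (0.287 + 0.882)
  = 26.28 / 1.169 = 22.5 nmol/s.

22.5 nmol/s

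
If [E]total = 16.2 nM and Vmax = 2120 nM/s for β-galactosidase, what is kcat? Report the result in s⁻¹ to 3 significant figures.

131 s⁻¹

kcat = Vmax/[E]total = 2120 nM/s / 16.2 nM = 131 s⁻¹.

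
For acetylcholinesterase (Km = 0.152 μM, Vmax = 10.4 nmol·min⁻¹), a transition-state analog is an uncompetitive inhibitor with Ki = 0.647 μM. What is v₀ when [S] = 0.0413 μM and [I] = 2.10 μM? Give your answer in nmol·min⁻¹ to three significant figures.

With α = 1 + [I]/Ki = 1 + 2.10/0.647 = 4.246, the uncompetitive rate law is v = (Vmax/α)·[S] / (Km/α + [S]).
v = (10.4/4.246)×0.0413 / (0.152/4.246 + 0.0413) = 0.1012/0.07710 = 1.31 nmol·min⁻¹.

1.31 nmol·min⁻¹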